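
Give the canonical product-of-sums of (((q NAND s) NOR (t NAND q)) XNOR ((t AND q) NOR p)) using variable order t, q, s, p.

ΠM(0, 2, 4, 6, 8, 10, 14, 15) = (t OR q OR s OR p) AND (t OR q OR NOT s OR p) AND (t OR NOT q OR s OR p) AND (t OR NOT q OR NOT s OR p) AND (NOT t OR q OR s OR p) AND (NOT t OR q OR NOT s OR p) AND (NOT t OR NOT q OR NOT s OR p) AND (NOT t OR NOT q OR NOT s OR NOT p)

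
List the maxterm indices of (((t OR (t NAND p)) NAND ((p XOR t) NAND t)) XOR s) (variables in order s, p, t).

ΠM(0, 2, 3, 5) = (s OR p OR t) AND (s OR NOT p OR t) AND (s OR NOT p OR NOT t) AND (NOT s OR p OR NOT t)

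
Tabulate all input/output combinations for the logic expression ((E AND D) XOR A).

D | A | E | Output
------------------
0 | 0 | 0 | 0
0 | 0 | 1 | 0
0 | 1 | 0 | 1
0 | 1 | 1 | 1
1 | 0 | 0 | 0
1 | 0 | 1 | 1
1 | 1 | 0 | 1
1 | 1 | 1 | 0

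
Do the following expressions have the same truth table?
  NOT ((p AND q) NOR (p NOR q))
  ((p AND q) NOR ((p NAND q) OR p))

No. Counterexample: with p=0, q=0, Expression 1 = 1 but Expression 2 = 0.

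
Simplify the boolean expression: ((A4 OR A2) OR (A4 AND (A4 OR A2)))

By absorption (E OR (E AND v) = E):
= (A4 OR A2)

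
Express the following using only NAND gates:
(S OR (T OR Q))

((S NAND S) NAND (((T NAND T) NAND (Q NAND Q)) NAND ((T NAND T) NAND (Q NAND Q))))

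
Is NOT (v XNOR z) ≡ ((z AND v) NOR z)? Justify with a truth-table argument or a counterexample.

No. Counterexample: with v=0, z=0, Expression 1 = 0 but Expression 2 = 1.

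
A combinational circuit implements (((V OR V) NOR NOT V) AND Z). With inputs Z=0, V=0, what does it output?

Substituting: (((0 OR 0) NOR NOT 0) AND 0)
= 0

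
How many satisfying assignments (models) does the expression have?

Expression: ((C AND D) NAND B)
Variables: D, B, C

Satisfying assignments: (0,0,0), (0,0,1), (0,1,0), (0,1,1), (1,0,0), (1,0,1), (1,1,0)
Count: 7 out of 8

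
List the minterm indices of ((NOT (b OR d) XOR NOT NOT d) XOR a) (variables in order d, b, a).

Σm(0, 3, 4, 6) = (NOT d AND NOT b AND NOT a) OR (NOT d AND b AND a) OR (d AND NOT b AND NOT a) OR (d AND b AND NOT a)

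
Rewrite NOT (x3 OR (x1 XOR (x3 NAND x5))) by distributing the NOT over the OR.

NOT x3 AND NOT (x1 XOR (x3 NAND x5))
De Morgan's: NOT(OR of terms) = AND of negations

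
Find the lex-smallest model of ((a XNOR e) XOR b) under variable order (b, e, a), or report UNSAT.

b=0, e=0, a=0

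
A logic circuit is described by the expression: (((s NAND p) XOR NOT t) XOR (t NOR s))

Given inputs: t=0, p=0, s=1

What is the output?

Substituting: (((1 NAND 0) XOR NOT 0) XOR (0 NOR 1))
= 0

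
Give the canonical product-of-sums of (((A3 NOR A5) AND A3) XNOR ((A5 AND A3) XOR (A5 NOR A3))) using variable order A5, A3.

ΠM(0, 3) = (A5 OR A3) AND (NOT A5 OR NOT A3)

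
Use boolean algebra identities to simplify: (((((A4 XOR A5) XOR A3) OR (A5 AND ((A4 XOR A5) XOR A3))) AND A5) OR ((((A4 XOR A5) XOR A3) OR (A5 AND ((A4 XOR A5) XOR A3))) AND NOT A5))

By distribution ((E AND v) OR (E AND NOT v) = E) then absorption (E OR (E AND v) = E):
= ((A4 XOR A5) XOR A3)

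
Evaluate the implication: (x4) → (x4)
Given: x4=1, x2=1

Antecedent (x4) = 1; consequent (x4) = 1.
1 → 1 = 1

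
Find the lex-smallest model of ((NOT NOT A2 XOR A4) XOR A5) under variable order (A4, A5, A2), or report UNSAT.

A4=0, A5=0, A2=1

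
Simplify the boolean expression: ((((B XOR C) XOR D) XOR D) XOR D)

By XOR self-cancellation ((E XOR v) XOR v = E):
= ((B XOR C) XOR D)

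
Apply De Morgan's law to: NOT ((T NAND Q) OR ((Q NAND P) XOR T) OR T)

NOT (T NAND Q) AND NOT ((Q NAND P) XOR T) AND NOT T
De Morgan's: NOT(OR of terms) = AND of negations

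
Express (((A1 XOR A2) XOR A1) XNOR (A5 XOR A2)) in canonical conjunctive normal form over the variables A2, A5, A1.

(A2 OR NOT A5 OR A1) AND (A2 OR NOT A5 OR NOT A1) AND (NOT A2 OR NOT A5 OR A1) AND (NOT A2 OR NOT A5 OR NOT A1)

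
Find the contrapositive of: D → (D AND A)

Contrapositive: NOT (D AND A) → NOT D
Note: A statement and its contrapositive are logically equivalent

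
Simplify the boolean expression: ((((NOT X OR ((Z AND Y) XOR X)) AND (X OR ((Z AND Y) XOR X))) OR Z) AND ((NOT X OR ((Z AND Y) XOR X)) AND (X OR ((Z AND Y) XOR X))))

By absorption (E AND (E OR v) = E) then distribution ((E OR v) AND (E OR NOT v) = E):
= ((Z AND Y) XOR X)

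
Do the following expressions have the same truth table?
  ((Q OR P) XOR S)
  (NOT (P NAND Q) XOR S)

No. Counterexample: with P=0, S=0, Q=1, Expression 1 = 1 but Expression 2 = 0.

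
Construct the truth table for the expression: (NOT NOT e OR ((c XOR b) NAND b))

e | c | b | Output
------------------
0 | 0 | 0 | 1
0 | 0 | 1 | 0
0 | 1 | 0 | 1
0 | 1 | 1 | 1
1 | 0 | 0 | 1
1 | 0 | 1 | 1
1 | 1 | 0 | 1
1 | 1 | 1 | 1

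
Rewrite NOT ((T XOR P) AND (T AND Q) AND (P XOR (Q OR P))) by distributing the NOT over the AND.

NOT (T XOR P) OR NOT (T AND Q) OR NOT (P XOR (Q OR P))
De Morgan's: NOT(AND of terms) = OR of negations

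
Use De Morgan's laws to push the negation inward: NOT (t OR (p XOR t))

NOT t AND NOT (p XOR t)
De Morgan's: NOT(OR of terms) = AND of negations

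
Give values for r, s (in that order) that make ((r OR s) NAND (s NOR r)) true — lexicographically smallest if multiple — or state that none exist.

r=0, s=0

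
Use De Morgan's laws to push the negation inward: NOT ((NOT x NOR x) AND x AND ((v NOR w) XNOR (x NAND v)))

NOT (NOT x NOR x) OR NOT x OR NOT ((v NOR w) XNOR (x NAND v))
De Morgan's: NOT(AND of terms) = OR of negations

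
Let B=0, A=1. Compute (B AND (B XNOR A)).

Substituting: (0 AND (0 XNOR 1))
= 0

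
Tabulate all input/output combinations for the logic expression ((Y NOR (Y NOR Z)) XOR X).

X | Z | Y | Output
------------------
0 | 0 | 0 | 0
0 | 0 | 1 | 0
0 | 1 | 0 | 1
0 | 1 | 1 | 0
1 | 0 | 0 | 1
1 | 0 | 1 | 1
1 | 1 | 0 | 0
1 | 1 | 1 | 1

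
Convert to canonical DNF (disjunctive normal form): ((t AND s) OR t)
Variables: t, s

(t AND NOT s) OR (t AND s)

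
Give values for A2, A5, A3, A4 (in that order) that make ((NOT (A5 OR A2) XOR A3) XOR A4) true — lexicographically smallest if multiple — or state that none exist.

A2=0, A5=0, A3=0, A4=0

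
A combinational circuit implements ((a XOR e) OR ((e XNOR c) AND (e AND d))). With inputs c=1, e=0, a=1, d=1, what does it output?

Substituting: ((1 XOR 0) OR ((0 XNOR 1) AND (0 AND 1)))
= 1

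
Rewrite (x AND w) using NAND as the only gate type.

((x NAND w) NAND (x NAND w))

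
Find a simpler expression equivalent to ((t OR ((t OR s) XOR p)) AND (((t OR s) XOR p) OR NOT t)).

By distribution ((E OR v) AND (E OR NOT v) = E):
= ((t OR s) XOR p)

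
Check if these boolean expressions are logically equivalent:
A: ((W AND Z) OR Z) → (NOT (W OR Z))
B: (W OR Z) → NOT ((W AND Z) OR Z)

Yes, Contrapositive is always equivalent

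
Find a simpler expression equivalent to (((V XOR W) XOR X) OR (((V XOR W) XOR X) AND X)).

By absorption (E OR (E AND v) = E):
= ((V XOR W) XOR X)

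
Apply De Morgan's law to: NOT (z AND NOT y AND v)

NOT z OR y OR NOT v
De Morgan's: NOT(AND of terms) = OR of negations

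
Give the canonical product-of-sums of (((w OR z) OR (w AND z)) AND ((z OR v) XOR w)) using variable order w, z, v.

ΠM(0, 1, 5, 6, 7) = (w OR z OR v) AND (w OR z OR NOT v) AND (NOT w OR z OR NOT v) AND (NOT w OR NOT z OR v) AND (NOT w OR NOT z OR NOT v)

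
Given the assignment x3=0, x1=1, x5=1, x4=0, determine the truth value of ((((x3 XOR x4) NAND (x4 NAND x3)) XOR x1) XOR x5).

Substituting: ((((0 XOR 0) NAND (0 NAND 0)) XOR 1) XOR 1)
= 1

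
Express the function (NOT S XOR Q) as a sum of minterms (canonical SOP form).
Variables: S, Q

Σm(0, 3) = (NOT S AND NOT Q) OR (S AND Q)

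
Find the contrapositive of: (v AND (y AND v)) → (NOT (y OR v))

Contrapositive: (y OR v) → NOT (v AND (y AND v))
Note: A statement and its contrapositive are logically equivalent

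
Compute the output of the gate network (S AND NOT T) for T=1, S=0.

Substituting: (0 AND NOT 1)
= 0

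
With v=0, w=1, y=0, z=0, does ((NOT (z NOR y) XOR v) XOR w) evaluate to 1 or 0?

Substituting: ((NOT (0 NOR 0) XOR 0) XOR 1)
= 1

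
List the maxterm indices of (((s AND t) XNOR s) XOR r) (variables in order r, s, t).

ΠM(2, 4, 5, 7) = (r OR NOT s OR t) AND (NOT r OR s OR t) AND (NOT r OR s OR NOT t) AND (NOT r OR NOT s OR NOT t)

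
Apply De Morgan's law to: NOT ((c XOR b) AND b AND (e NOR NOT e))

NOT (c XOR b) OR NOT b OR NOT (e NOR NOT e)
De Morgan's: NOT(AND of terms) = OR of negations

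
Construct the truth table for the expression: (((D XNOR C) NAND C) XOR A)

C | A | D | Output
------------------
0 | 0 | 0 | 1
0 | 0 | 1 | 1
0 | 1 | 0 | 0
0 | 1 | 1 | 0
1 | 0 | 0 | 1
1 | 0 | 1 | 0
1 | 1 | 0 | 0
1 | 1 | 1 | 1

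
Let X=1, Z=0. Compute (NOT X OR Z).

Substituting: (NOT 1 OR 0)
= 0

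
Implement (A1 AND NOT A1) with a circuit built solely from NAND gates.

((A1 NAND (A1 NAND A1)) NAND (A1 NAND (A1 NAND A1)))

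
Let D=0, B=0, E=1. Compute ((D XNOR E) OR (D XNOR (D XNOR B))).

Substituting: ((0 XNOR 1) OR (0 XNOR (0 XNOR 0)))
= 0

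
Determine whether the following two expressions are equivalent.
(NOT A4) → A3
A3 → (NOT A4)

No, Converse is not equivalent to original (counterexample: A3=0, A4=0)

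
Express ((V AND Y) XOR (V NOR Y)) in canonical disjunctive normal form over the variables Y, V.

(NOT Y AND NOT V) OR (Y AND V)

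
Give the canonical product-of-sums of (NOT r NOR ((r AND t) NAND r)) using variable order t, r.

ΠM(0, 1, 2) = (t OR r) AND (t OR NOT r) AND (NOT t OR r)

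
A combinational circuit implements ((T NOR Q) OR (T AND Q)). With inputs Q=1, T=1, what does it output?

Substituting: ((1 NOR 1) OR (1 AND 1))
= 1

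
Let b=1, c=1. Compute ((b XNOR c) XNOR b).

Substituting: ((1 XNOR 1) XNOR 1)
= 1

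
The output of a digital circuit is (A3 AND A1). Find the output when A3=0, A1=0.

Substituting: (0 AND 0)
= 0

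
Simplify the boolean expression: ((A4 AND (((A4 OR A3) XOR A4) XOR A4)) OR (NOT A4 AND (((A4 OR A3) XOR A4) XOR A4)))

By distribution ((E AND v) OR (E AND NOT v) = E) then XOR self-cancellation ((E XOR v) XOR v = E):
= (A4 OR A3)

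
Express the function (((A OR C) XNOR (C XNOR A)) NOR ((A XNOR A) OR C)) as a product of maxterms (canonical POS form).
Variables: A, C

ΠM(0, 1, 2, 3) = (A OR C) AND (A OR NOT C) AND (NOT A OR C) AND (NOT A OR NOT C)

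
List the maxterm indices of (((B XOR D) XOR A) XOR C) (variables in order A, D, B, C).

ΠM(0, 3, 5, 6, 9, 10, 12, 15) = (A OR D OR B OR C) AND (A OR D OR NOT B OR NOT C) AND (A OR NOT D OR B OR NOT C) AND (A OR NOT D OR NOT B OR C) AND (NOT A OR D OR B OR NOT C) AND (NOT A OR D OR NOT B OR C) AND (NOT A OR NOT D OR B OR C) AND (NOT A OR NOT D OR NOT B OR NOT C)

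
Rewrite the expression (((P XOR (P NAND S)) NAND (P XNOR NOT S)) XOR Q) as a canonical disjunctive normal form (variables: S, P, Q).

(NOT S AND NOT P AND NOT Q) OR (NOT S AND P AND NOT Q) OR (S AND NOT P AND Q) OR (S AND P AND NOT Q)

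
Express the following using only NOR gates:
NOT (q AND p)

(((q NOR q) NOR (p NOR p)) NOR ((q NOR q) NOR (p NOR p)))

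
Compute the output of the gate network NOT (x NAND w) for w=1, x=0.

Substituting: NOT (0 NAND 1)
= 0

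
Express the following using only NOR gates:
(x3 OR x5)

((x3 NOR x5) NOR (x3 NOR x5))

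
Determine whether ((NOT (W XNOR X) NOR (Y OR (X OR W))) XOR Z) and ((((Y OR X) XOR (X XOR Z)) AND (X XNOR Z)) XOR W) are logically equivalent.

No. Counterexample: with X=0, Z=0, Y=0, W=0, Expression 1 = 1 but Expression 2 = 0.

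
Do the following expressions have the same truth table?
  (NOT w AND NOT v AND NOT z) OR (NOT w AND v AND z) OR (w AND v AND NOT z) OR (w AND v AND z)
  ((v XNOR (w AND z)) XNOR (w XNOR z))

Yes, they are equivalent — the two output columns agree on all 8 assignments:
w | v | z | Expression 1 | Expression 2
---------------------------------------
0 | 0 | 0 | 1 | 1
0 | 0 | 1 | 0 | 0
0 | 1 | 0 | 0 | 0
0 | 1 | 1 | 1 | 1
1 | 0 | 0 | 0 | 0
1 | 0 | 1 | 0 | 0
1 | 1 | 0 | 1 | 1
1 | 1 | 1 | 1 | 1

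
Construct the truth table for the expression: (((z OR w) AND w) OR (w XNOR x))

z | w | x | Output
------------------
0 | 0 | 0 | 1
0 | 0 | 1 | 0
0 | 1 | 0 | 1
0 | 1 | 1 | 1
1 | 0 | 0 | 1
1 | 0 | 1 | 0
1 | 1 | 0 | 1
1 | 1 | 1 | 1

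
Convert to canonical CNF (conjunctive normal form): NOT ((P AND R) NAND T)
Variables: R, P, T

(R OR P OR T) AND (R OR P OR NOT T) AND (R OR NOT P OR T) AND (R OR NOT P OR NOT T) AND (NOT R OR P OR T) AND (NOT R OR P OR NOT T) AND (NOT R OR NOT P OR T)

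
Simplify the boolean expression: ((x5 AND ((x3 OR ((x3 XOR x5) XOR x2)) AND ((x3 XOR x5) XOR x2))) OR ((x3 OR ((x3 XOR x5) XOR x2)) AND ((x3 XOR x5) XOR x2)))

By absorption (E OR (E AND v) = E) then absorption (E AND (E OR v) = E):
= ((x3 XOR x5) XOR x2)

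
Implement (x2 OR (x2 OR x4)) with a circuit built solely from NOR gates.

((x2 NOR ((x2 NOR x4) NOR (x2 NOR x4))) NOR (x2 NOR ((x2 NOR x4) NOR (x2 NOR x4))))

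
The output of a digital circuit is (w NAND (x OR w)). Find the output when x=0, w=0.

Substituting: (0 NAND (0 OR 0))
= 1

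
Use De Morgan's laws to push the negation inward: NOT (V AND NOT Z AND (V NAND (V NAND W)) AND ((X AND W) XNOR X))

NOT V OR Z OR NOT (V NAND (V NAND W)) OR NOT ((X AND W) XNOR X)
De Morgan's: NOT(AND of terms) = OR of negations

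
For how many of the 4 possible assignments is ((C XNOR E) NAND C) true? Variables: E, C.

Satisfying assignments: (0,0), (0,1), (1,0)
Count: 3 out of 4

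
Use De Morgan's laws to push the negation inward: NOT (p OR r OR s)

NOT p AND NOT r AND NOT s
De Morgan's: NOT(OR of terms) = AND of negations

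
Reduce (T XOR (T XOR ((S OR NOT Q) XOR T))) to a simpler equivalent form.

By XOR self-cancellation ((E XOR v) XOR v = E):
= ((S OR NOT Q) XOR T)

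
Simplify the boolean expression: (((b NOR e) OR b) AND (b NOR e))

By absorption (E AND (E OR v) = E):
= (b NOR e)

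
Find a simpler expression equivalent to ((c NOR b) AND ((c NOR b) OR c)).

By absorption (E AND (E OR v) = E):
= (c NOR b)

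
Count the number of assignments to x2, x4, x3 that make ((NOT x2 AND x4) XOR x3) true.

Satisfying assignments: (0,0,1), (0,1,0), (1,0,1), (1,1,1)
Count: 4 out of 8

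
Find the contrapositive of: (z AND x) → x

Contrapositive: NOT x → NOT (z AND x)
Note: A statement and its contrapositive are logically equivalent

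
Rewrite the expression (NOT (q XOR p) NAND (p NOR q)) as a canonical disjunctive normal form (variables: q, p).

(NOT q AND p) OR (q AND NOT p) OR (q AND p)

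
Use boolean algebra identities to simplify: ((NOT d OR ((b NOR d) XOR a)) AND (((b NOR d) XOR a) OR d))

By distribution ((E OR v) AND (E OR NOT v) = E):
= ((b NOR d) XOR a)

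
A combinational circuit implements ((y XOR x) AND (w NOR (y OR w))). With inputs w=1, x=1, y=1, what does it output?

Substituting: ((1 XOR 1) AND (1 NOR (1 OR 1)))
= 0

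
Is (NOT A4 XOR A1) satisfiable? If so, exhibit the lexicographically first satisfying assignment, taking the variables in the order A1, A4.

A1=0, A4=0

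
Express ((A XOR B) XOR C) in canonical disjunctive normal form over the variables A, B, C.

(NOT A AND NOT B AND C) OR (NOT A AND B AND NOT C) OR (A AND NOT B AND NOT C) OR (A AND B AND C)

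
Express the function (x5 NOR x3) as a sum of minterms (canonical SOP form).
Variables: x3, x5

Σm(0) = (NOT x3 AND NOT x5)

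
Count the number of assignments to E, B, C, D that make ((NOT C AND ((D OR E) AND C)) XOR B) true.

Satisfying assignments: (0,1,0,0), (0,1,0,1), (0,1,1,0), (0,1,1,1), (1,1,0,0), (1,1,0,1), (1,1,1,0), (1,1,1,1)
Count: 8 out of 16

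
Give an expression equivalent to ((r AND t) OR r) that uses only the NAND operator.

((((r NAND t) NAND (r NAND t)) NAND ((r NAND t) NAND (r NAND t))) NAND (r NAND r))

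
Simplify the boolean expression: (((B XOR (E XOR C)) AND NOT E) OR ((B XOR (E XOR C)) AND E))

By distribution ((E AND v) OR (E AND NOT v) = E):
= (B XOR (E XOR C))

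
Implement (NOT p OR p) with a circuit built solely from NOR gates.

(((p NOR p) NOR p) NOR ((p NOR p) NOR p))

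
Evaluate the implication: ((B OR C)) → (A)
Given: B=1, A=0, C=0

Antecedent ((B OR C)) = 1; consequent (A) = 0.
1 → 0 = 0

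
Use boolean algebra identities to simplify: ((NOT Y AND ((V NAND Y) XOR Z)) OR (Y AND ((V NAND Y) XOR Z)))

By distribution ((E AND v) OR (E AND NOT v) = E):
= ((V NAND Y) XOR Z)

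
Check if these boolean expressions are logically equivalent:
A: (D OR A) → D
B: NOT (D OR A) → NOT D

No, Inverse is not equivalent to original (counterexample: A=1, D=0)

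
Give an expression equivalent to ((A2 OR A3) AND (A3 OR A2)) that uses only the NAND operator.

((((A2 NAND A2) NAND (A3 NAND A3)) NAND ((A3 NAND A3) NAND (A2 NAND A2))) NAND (((A2 NAND A2) NAND (A3 NAND A3)) NAND ((A3 NAND A3) NAND (A2 NAND A2))))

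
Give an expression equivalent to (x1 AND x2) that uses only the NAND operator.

((x1 NAND x2) NAND (x1 NAND x2))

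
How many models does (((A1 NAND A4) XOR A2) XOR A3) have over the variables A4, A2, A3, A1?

Satisfying assignments: (0,0,0,0), (0,0,0,1), (0,1,1,0), (0,1,1,1), (1,0,0,0), (1,0,1,1), (1,1,0,1), (1,1,1,0)
Count: 8 out of 16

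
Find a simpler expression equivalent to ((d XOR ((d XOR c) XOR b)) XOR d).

By XOR self-cancellation ((E XOR v) XOR v = E):
= ((d XOR c) XOR b)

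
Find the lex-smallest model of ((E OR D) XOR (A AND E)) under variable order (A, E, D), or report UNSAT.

A=0, E=0, D=1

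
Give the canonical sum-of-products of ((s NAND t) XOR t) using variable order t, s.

Σm(0, 1, 3) = (NOT t AND NOT s) OR (NOT t AND s) OR (t AND s)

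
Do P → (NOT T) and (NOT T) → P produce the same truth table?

No, Converse is not equivalent to original (counterexample: P=0, T=0)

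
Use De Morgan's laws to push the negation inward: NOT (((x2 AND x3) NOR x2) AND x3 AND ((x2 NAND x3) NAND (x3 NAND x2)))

NOT ((x2 AND x3) NOR x2) OR NOT x3 OR NOT ((x2 NAND x3) NAND (x3 NAND x2))
De Morgan's: NOT(AND of terms) = OR of negations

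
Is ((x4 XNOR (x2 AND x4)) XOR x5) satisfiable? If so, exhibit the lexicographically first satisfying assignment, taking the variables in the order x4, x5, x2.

x4=0, x5=0, x2=0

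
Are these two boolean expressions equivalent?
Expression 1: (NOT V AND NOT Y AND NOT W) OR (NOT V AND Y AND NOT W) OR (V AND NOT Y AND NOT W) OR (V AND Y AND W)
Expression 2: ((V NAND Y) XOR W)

Yes, they are equivalent — the two output columns agree on all 8 assignments:
V | Y | W | Expression 1 | Expression 2
---------------------------------------
0 | 0 | 0 | 1 | 1
0 | 0 | 1 | 0 | 0
0 | 1 | 0 | 1 | 1
0 | 1 | 1 | 0 | 0
1 | 0 | 0 | 1 | 1
1 | 0 | 1 | 0 | 0
1 | 1 | 0 | 0 | 0
1 | 1 | 1 | 1 | 1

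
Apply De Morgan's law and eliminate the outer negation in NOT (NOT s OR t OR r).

s AND NOT t AND NOT r
De Morgan's: NOT(OR of terms) = AND of negations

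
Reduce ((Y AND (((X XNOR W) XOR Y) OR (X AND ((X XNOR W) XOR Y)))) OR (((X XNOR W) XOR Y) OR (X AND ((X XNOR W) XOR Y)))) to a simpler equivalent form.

By absorption (E OR (E AND v) = E) then absorption (E OR (E AND v) = E):
= ((X XNOR W) XOR Y)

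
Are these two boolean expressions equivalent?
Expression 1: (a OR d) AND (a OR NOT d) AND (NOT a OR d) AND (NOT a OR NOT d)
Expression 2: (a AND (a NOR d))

Yes, they are equivalent — the two output columns agree on all 4 assignments:
a | d | Expression 1 | Expression 2
-----------------------------------
0 | 0 | 0 | 0
0 | 1 | 0 | 0
1 | 0 | 0 | 0
1 | 1 | 0 | 0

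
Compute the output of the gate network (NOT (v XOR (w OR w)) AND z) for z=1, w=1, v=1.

Substituting: (NOT (1 XOR (1 OR 1)) AND 1)
= 1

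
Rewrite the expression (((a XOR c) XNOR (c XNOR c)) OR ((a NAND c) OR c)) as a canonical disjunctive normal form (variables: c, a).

(NOT c AND NOT a) OR (NOT c AND a) OR (c AND NOT a) OR (c AND a)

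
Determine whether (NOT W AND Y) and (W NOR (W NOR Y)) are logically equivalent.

Yes, they are equivalent — the two output columns agree on all 4 assignments:
W | Y | Expression 1 | Expression 2
-----------------------------------
0 | 0 | 0 | 0
0 | 1 | 1 | 1
1 | 0 | 0 | 0
1 | 1 | 0 | 0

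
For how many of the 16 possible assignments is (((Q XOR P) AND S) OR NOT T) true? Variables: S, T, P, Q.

Satisfying assignments: (0,0,0,0), (0,0,0,1), (0,0,1,0), (0,0,1,1), (1,0,0,0), (1,0,0,1), (1,0,1,0), (1,0,1,1), (1,1,0,1), (1,1,1,0)
Count: 10 out of 16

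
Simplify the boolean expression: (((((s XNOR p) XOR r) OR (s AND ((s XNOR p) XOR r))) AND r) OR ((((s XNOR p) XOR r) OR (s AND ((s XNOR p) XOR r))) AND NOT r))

By distribution ((E AND v) OR (E AND NOT v) = E) then absorption (E OR (E AND v) = E):
= ((s XNOR p) XOR r)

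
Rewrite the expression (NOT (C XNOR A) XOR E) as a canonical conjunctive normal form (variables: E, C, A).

(E OR C OR A) AND (E OR NOT C OR NOT A) AND (NOT E OR C OR NOT A) AND (NOT E OR NOT C OR A)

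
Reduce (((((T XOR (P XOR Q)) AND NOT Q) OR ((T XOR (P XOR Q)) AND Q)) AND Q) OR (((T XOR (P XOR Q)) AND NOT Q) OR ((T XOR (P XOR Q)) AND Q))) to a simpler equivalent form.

By absorption (E OR (E AND v) = E) then distribution ((E AND v) OR (E AND NOT v) = E):
= (T XOR (P XOR Q))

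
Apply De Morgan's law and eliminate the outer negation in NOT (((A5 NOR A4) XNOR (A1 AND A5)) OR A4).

NOT ((A5 NOR A4) XNOR (A1 AND A5)) AND NOT A4
De Morgan's: NOT(OR of terms) = AND of negations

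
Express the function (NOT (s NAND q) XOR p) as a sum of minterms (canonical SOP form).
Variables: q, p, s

Σm(2, 3, 5, 6) = (NOT q AND p AND NOT s) OR (NOT q AND p AND s) OR (q AND NOT p AND s) OR (q AND p AND NOT s)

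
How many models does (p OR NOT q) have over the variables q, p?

Satisfying assignments: (0,0), (0,1), (1,1)
Count: 3 out of 4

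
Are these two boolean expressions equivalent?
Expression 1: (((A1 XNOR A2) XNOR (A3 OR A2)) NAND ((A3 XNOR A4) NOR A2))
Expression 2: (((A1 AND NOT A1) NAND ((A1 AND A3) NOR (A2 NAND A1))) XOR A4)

No. Counterexample: with A4=0, A3=1, A2=0, A1=0, Expression 1 = 0 but Expression 2 = 1.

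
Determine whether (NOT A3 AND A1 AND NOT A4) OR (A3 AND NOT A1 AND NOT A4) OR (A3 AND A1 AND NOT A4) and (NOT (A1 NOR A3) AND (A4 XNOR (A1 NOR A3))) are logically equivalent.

Yes, they are equivalent — the two output columns agree on all 8 assignments:
A3 | A1 | A4 | Expression 1 | Expression 2
------------------------------------------
0 | 0 | 0 | 0 | 0
0 | 0 | 1 | 0 | 0
0 | 1 | 0 | 1 | 1
0 | 1 | 1 | 0 | 0
1 | 0 | 0 | 1 | 1
1 | 0 | 1 | 0 | 0
1 | 1 | 0 | 1 | 1
1 | 1 | 1 | 0 | 0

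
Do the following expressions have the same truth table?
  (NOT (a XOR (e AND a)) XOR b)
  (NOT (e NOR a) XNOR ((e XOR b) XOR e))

No. Counterexample: with e=1, b=0, a=0, Expression 1 = 1 but Expression 2 = 0.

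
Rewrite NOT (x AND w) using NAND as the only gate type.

(((x NAND w) NAND (x NAND w)) NAND ((x NAND w) NAND (x NAND w)))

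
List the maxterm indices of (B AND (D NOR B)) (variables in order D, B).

ΠM(0, 1, 2, 3) = (D OR B) AND (D OR NOT B) AND (NOT D OR B) AND (NOT D OR NOT B)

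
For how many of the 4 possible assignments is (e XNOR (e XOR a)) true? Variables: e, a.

Satisfying assignments: (0,0), (1,0)
Count: 2 out of 4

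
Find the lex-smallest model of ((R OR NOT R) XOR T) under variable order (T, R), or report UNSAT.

T=0, R=0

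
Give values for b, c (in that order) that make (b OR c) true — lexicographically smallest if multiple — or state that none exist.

b=0, c=1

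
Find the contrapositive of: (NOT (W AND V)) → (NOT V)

Contrapositive: V → (W AND V)
Note: A statement and its contrapositive are logically equivalent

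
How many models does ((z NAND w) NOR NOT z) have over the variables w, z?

Satisfying assignments: (1,1)
Count: 1 out of 4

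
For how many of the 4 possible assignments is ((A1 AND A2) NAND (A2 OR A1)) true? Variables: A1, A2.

Satisfying assignments: (0,0), (0,1), (1,0)
Count: 3 out of 4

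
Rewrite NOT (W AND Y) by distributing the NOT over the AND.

NOT W OR NOT Y
De Morgan's: NOT(AND of terms) = OR of negations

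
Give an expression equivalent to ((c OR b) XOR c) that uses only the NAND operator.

((((c NAND c) NAND (b NAND b)) NAND (((c NAND c) NAND (b NAND b)) NAND c)) NAND (c NAND (((c NAND c) NAND (b NAND b)) NAND c)))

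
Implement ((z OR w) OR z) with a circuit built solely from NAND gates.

((((z NAND z) NAND (w NAND w)) NAND ((z NAND z) NAND (w NAND w))) NAND (z NAND z))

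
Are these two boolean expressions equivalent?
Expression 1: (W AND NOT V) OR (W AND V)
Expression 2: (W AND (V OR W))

Yes, they are equivalent — the two output columns agree on all 4 assignments:
W | V | Expression 1 | Expression 2
-----------------------------------
0 | 0 | 0 | 0
0 | 1 | 0 | 0
1 | 0 | 1 | 1
1 | 1 | 1 | 1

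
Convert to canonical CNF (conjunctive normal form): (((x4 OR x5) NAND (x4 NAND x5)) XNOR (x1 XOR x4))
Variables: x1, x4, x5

(x1 OR x4 OR x5) AND (x1 OR NOT x4 OR x5) AND (NOT x1 OR x4 OR NOT x5) AND (NOT x1 OR NOT x4 OR NOT x5)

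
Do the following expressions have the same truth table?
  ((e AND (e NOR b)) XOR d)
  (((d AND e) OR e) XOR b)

No. Counterexample: with d=0, b=0, e=1, Expression 1 = 0 but Expression 2 = 1.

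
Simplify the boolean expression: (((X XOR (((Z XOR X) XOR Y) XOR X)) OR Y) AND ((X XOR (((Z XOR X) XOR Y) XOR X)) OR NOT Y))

By distribution ((E OR v) AND (E OR NOT v) = E) then XOR self-cancellation ((E XOR v) XOR v = E):
= ((Z XOR X) XOR Y)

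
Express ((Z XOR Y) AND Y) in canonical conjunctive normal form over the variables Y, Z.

(Y OR Z) AND (Y OR NOT Z) AND (NOT Y OR NOT Z)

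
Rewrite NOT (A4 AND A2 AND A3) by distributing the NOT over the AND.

NOT A4 OR NOT A2 OR NOT A3
De Morgan's: NOT(AND of terms) = OR of negations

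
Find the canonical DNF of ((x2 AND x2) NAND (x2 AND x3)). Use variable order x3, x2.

(NOT x3 AND NOT x2) OR (NOT x3 AND x2) OR (x3 AND NOT x2)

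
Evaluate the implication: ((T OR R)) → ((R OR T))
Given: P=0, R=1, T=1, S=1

Antecedent ((T OR R)) = 1; consequent ((R OR T)) = 1.
1 → 1 = 1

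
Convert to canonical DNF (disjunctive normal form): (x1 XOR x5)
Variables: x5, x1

(NOT x5 AND x1) OR (x5 AND NOT x1)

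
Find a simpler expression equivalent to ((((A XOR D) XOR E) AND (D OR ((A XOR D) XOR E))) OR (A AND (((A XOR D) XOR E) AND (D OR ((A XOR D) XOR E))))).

By absorption (E OR (E AND v) = E) then absorption (E AND (E OR v) = E):
= ((A XOR D) XOR E)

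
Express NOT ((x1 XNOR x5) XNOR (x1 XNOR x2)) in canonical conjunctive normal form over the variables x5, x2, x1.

(x5 OR x2 OR x1) AND (x5 OR x2 OR NOT x1) AND (NOT x5 OR NOT x2 OR x1) AND (NOT x5 OR NOT x2 OR NOT x1)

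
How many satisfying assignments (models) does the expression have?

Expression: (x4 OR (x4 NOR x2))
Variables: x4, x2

Satisfying assignments: (0,0), (1,0), (1,1)
Count: 3 out of 4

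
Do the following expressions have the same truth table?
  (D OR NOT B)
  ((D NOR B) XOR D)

Yes, they are equivalent — the two output columns agree on all 4 assignments:
D | B | Expression 1 | Expression 2
-----------------------------------
0 | 0 | 1 | 1
0 | 1 | 0 | 0
1 | 0 | 1 | 1
1 | 1 | 1 | 1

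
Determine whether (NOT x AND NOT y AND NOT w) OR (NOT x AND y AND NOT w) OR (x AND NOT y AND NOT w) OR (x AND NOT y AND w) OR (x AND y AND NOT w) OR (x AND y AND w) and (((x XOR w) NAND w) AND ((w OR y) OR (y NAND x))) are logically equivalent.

Yes, they are equivalent — the two output columns agree on all 8 assignments:
x | y | w | Expression 1 | Expression 2
---------------------------------------
0 | 0 | 0 | 1 | 1
0 | 0 | 1 | 0 | 0
0 | 1 | 0 | 1 | 1
0 | 1 | 1 | 0 | 0
1 | 0 | 0 | 1 | 1
1 | 0 | 1 | 1 | 1
1 | 1 | 0 | 1 | 1
1 | 1 | 1 | 1 | 1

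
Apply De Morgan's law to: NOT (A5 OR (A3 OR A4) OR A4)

NOT A5 AND NOT (A3 OR A4) AND NOT A4
De Morgan's: NOT(OR of terms) = AND of negations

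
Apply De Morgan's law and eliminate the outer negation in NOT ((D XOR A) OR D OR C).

NOT (D XOR A) AND NOT D AND NOT C
De Morgan's: NOT(OR of terms) = AND of negations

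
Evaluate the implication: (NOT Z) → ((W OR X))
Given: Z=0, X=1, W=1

Antecedent (NOT Z) = 1; consequent ((W OR X)) = 1.
1 → 1 = 1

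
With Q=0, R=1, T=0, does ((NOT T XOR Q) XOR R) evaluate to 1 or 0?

Substituting: ((NOT 0 XOR 0) XOR 1)
= 0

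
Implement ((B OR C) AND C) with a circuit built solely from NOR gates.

((((B NOR C) NOR (B NOR C)) NOR ((B NOR C) NOR (B NOR C))) NOR (C NOR C))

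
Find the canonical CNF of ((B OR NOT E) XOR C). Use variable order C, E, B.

(C OR NOT E OR B) AND (NOT C OR E OR B) AND (NOT C OR E OR NOT B) AND (NOT C OR NOT E OR NOT B)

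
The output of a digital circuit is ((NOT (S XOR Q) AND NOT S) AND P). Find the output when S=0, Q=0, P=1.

Substituting: ((NOT (0 XOR 0) AND NOT 0) AND 1)
= 1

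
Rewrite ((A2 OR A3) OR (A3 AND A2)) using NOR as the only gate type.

((((A2 NOR A3) NOR (A2 NOR A3)) NOR ((A3 NOR A3) NOR (A2 NOR A2))) NOR (((A2 NOR A3) NOR (A2 NOR A3)) NOR ((A3 NOR A3) NOR (A2 NOR A2))))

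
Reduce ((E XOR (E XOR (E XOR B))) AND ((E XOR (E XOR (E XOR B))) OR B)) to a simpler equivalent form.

By absorption (E AND (E OR v) = E) then XOR self-cancellation ((E XOR v) XOR v = E):
= (E XOR B)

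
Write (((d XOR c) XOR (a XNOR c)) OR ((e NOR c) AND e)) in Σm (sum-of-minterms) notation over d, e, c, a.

Σm(0, 2, 4, 6, 9, 11, 13, 15) = (NOT d AND NOT e AND NOT c AND NOT a) OR (NOT d AND NOT e AND c AND NOT a) OR (NOT d AND e AND NOT c AND NOT a) OR (NOT d AND e AND c AND NOT a) OR (d AND NOT e AND NOT c AND a) OR (d AND NOT e AND c AND a) OR (d AND e AND NOT c AND a) OR (d AND e AND c AND a)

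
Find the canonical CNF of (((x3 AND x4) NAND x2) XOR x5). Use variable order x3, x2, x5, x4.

(x3 OR x2 OR NOT x5 OR x4) AND (x3 OR x2 OR NOT x5 OR NOT x4) AND (x3 OR NOT x2 OR NOT x5 OR x4) AND (x3 OR NOT x2 OR NOT x5 OR NOT x4) AND (NOT x3 OR x2 OR NOT x5 OR x4) AND (NOT x3 OR x2 OR NOT x5 OR NOT x4) AND (NOT x3 OR NOT x2 OR x5 OR NOT x4) AND (NOT x3 OR NOT x2 OR NOT x5 OR x4)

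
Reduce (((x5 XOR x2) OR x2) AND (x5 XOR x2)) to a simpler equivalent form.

By absorption (E AND (E OR v) = E):
= (x5 XOR x2)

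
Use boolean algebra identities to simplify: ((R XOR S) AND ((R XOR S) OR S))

By absorption (E AND (E OR v) = E):
= (R XOR S)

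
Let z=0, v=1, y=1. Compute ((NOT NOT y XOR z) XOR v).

Substituting: ((NOT NOT 1 XOR 0) XOR 1)
= 0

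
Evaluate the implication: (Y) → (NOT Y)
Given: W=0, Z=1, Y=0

Antecedent (Y) = 0; consequent (NOT Y) = 1.
0 → 1 = 1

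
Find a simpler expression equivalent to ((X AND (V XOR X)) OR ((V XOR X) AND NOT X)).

By distribution ((E AND v) OR (E AND NOT v) = E):
= (V XOR X)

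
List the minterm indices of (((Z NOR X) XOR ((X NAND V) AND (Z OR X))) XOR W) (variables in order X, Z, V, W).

Σm(0, 2, 4, 6, 8, 11, 12, 15) = (NOT X AND NOT Z AND NOT V AND NOT W) OR (NOT X AND NOT Z AND V AND NOT W) OR (NOT X AND Z AND NOT V AND NOT W) OR (NOT X AND Z AND V AND NOT W) OR (X AND NOT Z AND NOT V AND NOT W) OR (X AND NOT Z AND V AND W) OR (X AND Z AND NOT V AND NOT W) OR (X AND Z AND V AND W)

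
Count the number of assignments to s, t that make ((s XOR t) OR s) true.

Satisfying assignments: (0,1), (1,0), (1,1)
Count: 3 out of 4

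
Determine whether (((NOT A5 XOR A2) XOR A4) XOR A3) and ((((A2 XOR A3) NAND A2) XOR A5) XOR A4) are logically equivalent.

No. Counterexample: with A2=0, A5=0, A4=0, A3=1, Expression 1 = 0 but Expression 2 = 1.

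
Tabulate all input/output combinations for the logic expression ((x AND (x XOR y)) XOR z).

y | x | z | Output
------------------
0 | 0 | 0 | 0
0 | 0 | 1 | 1
0 | 1 | 0 | 1
0 | 1 | 1 | 0
1 | 0 | 0 | 0
1 | 0 | 1 | 1
1 | 1 | 0 | 0
1 | 1 | 1 | 1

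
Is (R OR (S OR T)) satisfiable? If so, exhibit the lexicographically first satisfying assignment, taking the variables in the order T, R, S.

T=0, R=0, S=1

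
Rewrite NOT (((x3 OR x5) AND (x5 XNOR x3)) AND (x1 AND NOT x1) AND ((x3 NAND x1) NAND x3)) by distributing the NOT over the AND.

NOT ((x3 OR x5) AND (x5 XNOR x3)) OR NOT (x1 AND NOT x1) OR NOT ((x3 NAND x1) NAND x3)
De Morgan's: NOT(AND of terms) = OR of negations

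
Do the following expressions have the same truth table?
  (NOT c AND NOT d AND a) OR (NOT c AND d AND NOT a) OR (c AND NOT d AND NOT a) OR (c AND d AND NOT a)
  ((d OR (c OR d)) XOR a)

Yes, they are equivalent — the two output columns agree on all 8 assignments:
c | d | a | Expression 1 | Expression 2
---------------------------------------
0 | 0 | 0 | 0 | 0
0 | 0 | 1 | 1 | 1
0 | 1 | 0 | 1 | 1
0 | 1 | 1 | 0 | 0
1 | 0 | 0 | 1 | 1
1 | 0 | 1 | 0 | 0
1 | 1 | 0 | 1 | 1
1 | 1 | 1 | 0 | 0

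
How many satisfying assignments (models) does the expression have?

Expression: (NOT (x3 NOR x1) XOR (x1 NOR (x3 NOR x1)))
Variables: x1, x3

Satisfying assignments: (1,0), (1,1)
Count: 2 out of 4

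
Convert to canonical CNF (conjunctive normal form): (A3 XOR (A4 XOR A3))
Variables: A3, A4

(A3 OR A4) AND (NOT A3 OR A4)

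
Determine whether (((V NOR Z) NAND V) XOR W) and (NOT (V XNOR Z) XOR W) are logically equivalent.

No. Counterexample: with Z=0, W=0, V=0, Expression 1 = 1 but Expression 2 = 0.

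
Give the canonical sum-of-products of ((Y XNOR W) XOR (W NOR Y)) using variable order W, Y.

Σm(3) = (W AND Y)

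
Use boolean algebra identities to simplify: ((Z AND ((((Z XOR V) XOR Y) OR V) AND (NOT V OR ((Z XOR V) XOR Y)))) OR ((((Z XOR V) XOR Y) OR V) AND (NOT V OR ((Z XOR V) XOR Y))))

By absorption (E OR (E AND v) = E) then distribution ((E OR v) AND (E OR NOT v) = E):
= ((Z XOR V) XOR Y)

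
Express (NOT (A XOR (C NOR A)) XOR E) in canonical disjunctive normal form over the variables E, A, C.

(NOT E AND NOT A AND C) OR (E AND NOT A AND NOT C) OR (E AND A AND NOT C) OR (E AND A AND C)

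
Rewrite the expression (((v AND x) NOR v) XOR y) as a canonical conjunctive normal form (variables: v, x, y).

(v OR x OR NOT y) AND (v OR NOT x OR NOT y) AND (NOT v OR x OR y) AND (NOT v OR NOT x OR y)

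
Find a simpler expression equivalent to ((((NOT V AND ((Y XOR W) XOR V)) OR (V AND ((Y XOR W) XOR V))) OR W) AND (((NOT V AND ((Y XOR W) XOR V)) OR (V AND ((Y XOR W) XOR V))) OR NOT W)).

By distribution ((E OR v) AND (E OR NOT v) = E) then distribution ((E AND v) OR (E AND NOT v) = E):
= ((Y XOR W) XOR V)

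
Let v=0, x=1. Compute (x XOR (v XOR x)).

Substituting: (1 XOR (0 XOR 1))
= 0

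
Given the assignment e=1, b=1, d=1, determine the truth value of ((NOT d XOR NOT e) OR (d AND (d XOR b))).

Substituting: ((NOT 1 XOR NOT 1) OR (1 AND (1 XOR 1)))
= 0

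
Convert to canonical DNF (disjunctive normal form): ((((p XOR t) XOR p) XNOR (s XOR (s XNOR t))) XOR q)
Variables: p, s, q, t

(NOT p AND NOT s AND q AND NOT t) OR (NOT p AND NOT s AND q AND t) OR (NOT p AND s AND q AND NOT t) OR (NOT p AND s AND q AND t) OR (p AND NOT s AND q AND NOT t) OR (p AND NOT s AND q AND t) OR (p AND s AND q AND NOT t) OR (p AND s AND q AND t)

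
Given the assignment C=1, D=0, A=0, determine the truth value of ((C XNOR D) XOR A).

Substituting: ((1 XNOR 0) XOR 0)
= 0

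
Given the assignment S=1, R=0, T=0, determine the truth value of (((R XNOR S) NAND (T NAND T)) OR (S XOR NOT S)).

Substituting: (((0 XNOR 1) NAND (0 NAND 0)) OR (1 XOR NOT 1))
= 1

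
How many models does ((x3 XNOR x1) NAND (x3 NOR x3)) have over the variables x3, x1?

Satisfying assignments: (0,1), (1,0), (1,1)
Count: 3 out of 4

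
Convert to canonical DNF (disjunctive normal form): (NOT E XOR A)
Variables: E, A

(NOT E AND NOT A) OR (E AND A)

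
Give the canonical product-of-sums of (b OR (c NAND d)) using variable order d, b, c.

ΠM(5) = (NOT d OR b OR NOT c)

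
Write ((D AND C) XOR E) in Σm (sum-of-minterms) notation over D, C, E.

Σm(1, 3, 5, 6) = (NOT D AND NOT C AND E) OR (NOT D AND C AND E) OR (D AND NOT C AND E) OR (D AND C AND NOT E)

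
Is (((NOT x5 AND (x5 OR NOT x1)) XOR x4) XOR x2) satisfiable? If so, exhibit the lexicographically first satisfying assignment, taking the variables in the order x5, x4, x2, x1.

x5=0, x4=0, x2=0, x1=0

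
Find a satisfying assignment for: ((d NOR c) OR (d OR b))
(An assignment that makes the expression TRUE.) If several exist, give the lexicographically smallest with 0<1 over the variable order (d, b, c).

d=0, b=0, c=0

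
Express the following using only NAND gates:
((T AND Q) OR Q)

((((T NAND Q) NAND (T NAND Q)) NAND ((T NAND Q) NAND (T NAND Q))) NAND (Q NAND Q))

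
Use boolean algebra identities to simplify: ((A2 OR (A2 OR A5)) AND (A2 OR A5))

By absorption (E AND (E OR v) = E):
= (A2 OR A5)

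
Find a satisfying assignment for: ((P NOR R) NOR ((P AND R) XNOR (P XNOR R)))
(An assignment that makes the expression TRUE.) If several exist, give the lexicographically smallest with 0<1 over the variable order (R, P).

UNSATISFIABLE - no assignment makes this expression true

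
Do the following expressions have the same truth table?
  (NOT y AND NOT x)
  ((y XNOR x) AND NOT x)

Yes, they are equivalent — the two output columns agree on all 4 assignments:
y | x | Expression 1 | Expression 2
-----------------------------------
0 | 0 | 1 | 1
0 | 1 | 0 | 0
1 | 0 | 0 | 0
1 | 1 | 0 | 0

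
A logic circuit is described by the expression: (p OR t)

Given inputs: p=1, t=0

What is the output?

Substituting: (1 OR 0)
= 1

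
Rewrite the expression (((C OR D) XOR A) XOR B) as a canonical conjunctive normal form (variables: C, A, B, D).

(C OR A OR B OR D) AND (C OR A OR NOT B OR NOT D) AND (C OR NOT A OR B OR NOT D) AND (C OR NOT A OR NOT B OR D) AND (NOT C OR A OR NOT B OR D) AND (NOT C OR A OR NOT B OR NOT D) AND (NOT C OR NOT A OR B OR D) AND (NOT C OR NOT A OR B OR NOT D)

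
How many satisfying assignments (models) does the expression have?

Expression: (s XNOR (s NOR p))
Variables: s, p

Satisfying assignments: (0,1)
Count: 1 out of 4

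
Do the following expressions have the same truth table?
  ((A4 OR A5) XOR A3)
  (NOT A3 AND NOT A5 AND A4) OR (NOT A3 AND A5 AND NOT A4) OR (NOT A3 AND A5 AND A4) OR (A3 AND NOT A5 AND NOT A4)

Yes, they are equivalent — the two output columns agree on all 8 assignments:
A3 | A5 | A4 | Expression 1 | Expression 2
------------------------------------------
0 | 0 | 0 | 0 | 0
0 | 0 | 1 | 1 | 1
0 | 1 | 0 | 1 | 1
0 | 1 | 1 | 1 | 1
1 | 0 | 0 | 1 | 1
1 | 0 | 1 | 0 | 0
1 | 1 | 0 | 0 | 0
1 | 1 | 1 | 0 | 0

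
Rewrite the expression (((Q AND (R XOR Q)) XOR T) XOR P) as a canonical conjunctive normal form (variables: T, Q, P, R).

(T OR Q OR P OR R) AND (T OR Q OR P OR NOT R) AND (T OR NOT Q OR P OR NOT R) AND (T OR NOT Q OR NOT P OR R) AND (NOT T OR Q OR NOT P OR R) AND (NOT T OR Q OR NOT P OR NOT R) AND (NOT T OR NOT Q OR P OR R) AND (NOT T OR NOT Q OR NOT P OR NOT R)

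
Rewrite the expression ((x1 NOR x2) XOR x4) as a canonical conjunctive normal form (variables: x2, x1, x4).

(x2 OR x1 OR NOT x4) AND (x2 OR NOT x1 OR x4) AND (NOT x2 OR x1 OR x4) AND (NOT x2 OR NOT x1 OR x4)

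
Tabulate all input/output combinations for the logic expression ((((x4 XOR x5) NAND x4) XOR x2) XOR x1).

x2 | x4 | x1 | x5 | Output
--------------------------
0 | 0 | 0 | 0 | 1
0 | 0 | 0 | 1 | 1
0 | 0 | 1 | 0 | 0
0 | 0 | 1 | 1 | 0
0 | 1 | 0 | 0 | 0
0 | 1 | 0 | 1 | 1
0 | 1 | 1 | 0 | 1
0 | 1 | 1 | 1 | 0
1 | 0 | 0 | 0 | 0
1 | 0 | 0 | 1 | 0
1 | 0 | 1 | 0 | 1
1 | 0 | 1 | 1 | 1
1 | 1 | 0 | 0 | 1
1 | 1 | 0 | 1 | 0
1 | 1 | 1 | 0 | 0
1 | 1 | 1 | 1 | 1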